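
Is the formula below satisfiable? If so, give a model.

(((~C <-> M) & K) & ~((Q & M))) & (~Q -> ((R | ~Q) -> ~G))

G: True, R: False, K: True, Q: True, M: False, C: True

  ((~C <-> M) & K) & ~((Q & M)) = True
    (~C <-> M) & K = True
      ~C <-> M = True
        ~C = False
    ~((Q & M)) = True
      Q & M = False
  ~Q -> ((R | ~Q) -> ~G) = True
    ~Q = False
    (R | ~Q) -> ~G = True
      R | ~Q = False
        ~Q = False
      ~G = False
Both conjuncts True, so the formula holds.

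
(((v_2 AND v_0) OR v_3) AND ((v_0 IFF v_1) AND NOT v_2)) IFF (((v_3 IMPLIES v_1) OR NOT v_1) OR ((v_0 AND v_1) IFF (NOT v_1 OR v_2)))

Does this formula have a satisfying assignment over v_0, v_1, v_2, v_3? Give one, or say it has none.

v_0=T, v_1=T, v_2=F, v_3=T

  (((v_2 AND v_0) OR v_3) AND ((v_0 IFF v_1) AND NOT v_2)) IFF (((v_3 IMPLIES v_1) OR NOT v_1) OR ((v_0 AND v_1) IFF (NOT v_1 OR v_2))) = True
    ((v_2 AND v_0) OR v_3) AND ((v_0 IFF v_1) AND NOT v_2) = True
      (v_2 AND v_0) OR v_3 = True
        v_2 AND v_0 = False
      (v_0 IFF v_1) AND NOT v_2 = True
        v_0 IFF v_1 = True
        NOT v_2 = True
    ((v_3 IMPLIES v_1) OR NOT v_1) OR ((v_0 AND v_1) IFF (NOT v_1 OR v_2)) = True
      (v_3 IMPLIES v_1) OR NOT v_1 = True
        v_3 IMPLIES v_1 = True
        NOT v_1 = False
      (v_0 AND v_1) IFF (NOT v_1 OR v_2) = False
        v_0 AND v_1 = True
        NOT v_1 OR v_2 = False
          NOT v_1 = False
The formula evaluates to True.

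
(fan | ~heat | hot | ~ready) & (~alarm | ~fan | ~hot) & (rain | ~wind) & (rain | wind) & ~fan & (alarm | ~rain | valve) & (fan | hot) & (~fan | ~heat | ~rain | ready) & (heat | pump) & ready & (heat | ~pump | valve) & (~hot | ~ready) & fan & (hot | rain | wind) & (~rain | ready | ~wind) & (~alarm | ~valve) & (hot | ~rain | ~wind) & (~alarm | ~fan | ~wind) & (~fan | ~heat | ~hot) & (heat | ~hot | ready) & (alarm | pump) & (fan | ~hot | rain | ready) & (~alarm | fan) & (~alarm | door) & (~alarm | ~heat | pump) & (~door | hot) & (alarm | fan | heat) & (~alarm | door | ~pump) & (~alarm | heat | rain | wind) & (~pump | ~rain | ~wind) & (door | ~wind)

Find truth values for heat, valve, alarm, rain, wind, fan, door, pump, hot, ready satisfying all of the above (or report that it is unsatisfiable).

Case fan = True:
  Clause (~fan) is falsified — contradiction.
Case fan = False:
  Clause (fan) is falsified — contradiction.
Both cases fail, so the formula is unsatisfiable.

UNSATISFIABLE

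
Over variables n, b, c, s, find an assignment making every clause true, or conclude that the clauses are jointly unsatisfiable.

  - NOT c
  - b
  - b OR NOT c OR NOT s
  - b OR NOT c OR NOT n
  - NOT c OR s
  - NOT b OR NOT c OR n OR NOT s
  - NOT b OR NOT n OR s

Unit clause (NOT c) forces c = False.
Unit clause (b) forces b = True.
Set n = False.
Set s = False.
All clauses satisfied.

n=F, b=T, c=F, s=F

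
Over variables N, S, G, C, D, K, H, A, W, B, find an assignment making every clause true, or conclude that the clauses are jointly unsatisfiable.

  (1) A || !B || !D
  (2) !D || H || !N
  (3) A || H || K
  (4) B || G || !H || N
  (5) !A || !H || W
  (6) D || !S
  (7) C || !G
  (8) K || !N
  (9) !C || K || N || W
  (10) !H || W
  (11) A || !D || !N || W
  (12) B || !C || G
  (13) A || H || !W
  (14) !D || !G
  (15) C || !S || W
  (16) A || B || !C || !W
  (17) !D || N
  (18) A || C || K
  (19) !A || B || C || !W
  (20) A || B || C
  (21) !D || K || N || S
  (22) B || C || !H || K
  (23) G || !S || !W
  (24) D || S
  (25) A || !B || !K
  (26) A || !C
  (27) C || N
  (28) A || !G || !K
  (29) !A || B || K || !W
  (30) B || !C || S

N: True; S: False; G: False; C: False; D: True; K: True; H: True; A: True; W: True; B: True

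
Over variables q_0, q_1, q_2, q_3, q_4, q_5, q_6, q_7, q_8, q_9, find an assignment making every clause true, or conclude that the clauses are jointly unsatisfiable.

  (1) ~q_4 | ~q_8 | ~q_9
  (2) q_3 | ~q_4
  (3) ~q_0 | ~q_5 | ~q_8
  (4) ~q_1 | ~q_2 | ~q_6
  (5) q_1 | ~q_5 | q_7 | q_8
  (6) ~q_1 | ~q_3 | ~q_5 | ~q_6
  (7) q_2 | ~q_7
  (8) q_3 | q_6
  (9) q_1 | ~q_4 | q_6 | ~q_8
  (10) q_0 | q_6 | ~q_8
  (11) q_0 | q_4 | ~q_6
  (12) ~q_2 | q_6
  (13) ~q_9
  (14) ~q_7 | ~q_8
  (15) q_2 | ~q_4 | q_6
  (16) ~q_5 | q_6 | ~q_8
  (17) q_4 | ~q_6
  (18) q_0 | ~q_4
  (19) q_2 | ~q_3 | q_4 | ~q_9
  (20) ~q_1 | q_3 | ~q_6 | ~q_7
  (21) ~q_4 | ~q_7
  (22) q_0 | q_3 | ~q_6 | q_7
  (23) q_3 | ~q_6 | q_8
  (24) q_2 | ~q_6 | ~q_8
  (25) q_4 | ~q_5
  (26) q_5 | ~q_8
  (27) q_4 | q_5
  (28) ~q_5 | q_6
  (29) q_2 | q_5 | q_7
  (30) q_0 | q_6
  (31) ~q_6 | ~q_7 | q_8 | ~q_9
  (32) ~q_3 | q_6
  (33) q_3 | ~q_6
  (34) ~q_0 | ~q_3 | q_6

q_0 = True; q_1 = False; q_2 = True; q_3 = True; q_4 = True; q_5 = False; q_6 = True; q_7 = False; q_8 = False; q_9 = False

Unit clause (~q_9) forces q_9 = False.
Try q_0 = False:
  (q_0 | ~q_4) forces q_4 = False.
  (q_0 | q_4 | ~q_6) forces q_6 = False.
  clause (q_0 | q_6) is falsified — backtrack.
So q_0 = True.
Set q_1 = False.
Set q_2 = True.
  then (~q_2 | q_6) forces q_6 = True.
  then (q_4 | ~q_6) forces q_4 = True.
  then (~q_4 | ~q_7) forces q_7 = False.
  then (q_3 | ~q_6) forces q_3 = True.
Try q_5 = True:
  (~q_0 | ~q_5 | ~q_8) forces q_8 = False.
  clause (q_1 | ~q_5 | q_7 | q_8) is falsified — backtrack.
So q_5 = False.
  then (q_5 | ~q_8) forces q_8 = False.
All clauses satisfied.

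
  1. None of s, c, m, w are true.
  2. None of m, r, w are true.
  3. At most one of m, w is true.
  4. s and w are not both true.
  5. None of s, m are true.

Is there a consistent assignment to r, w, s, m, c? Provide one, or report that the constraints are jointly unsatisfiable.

r=F; w=F; s=F; m=F; c=F

  (1) {s, c, m, w}: 0 true — none ✓
  (2) {m, r, w}: 0 true — none ✓
  (3) {m, w}: 0 true — at most one ✓
  (4) s=F, w=F — not both ✓
  (5) {s, m}: 0 true — none ✓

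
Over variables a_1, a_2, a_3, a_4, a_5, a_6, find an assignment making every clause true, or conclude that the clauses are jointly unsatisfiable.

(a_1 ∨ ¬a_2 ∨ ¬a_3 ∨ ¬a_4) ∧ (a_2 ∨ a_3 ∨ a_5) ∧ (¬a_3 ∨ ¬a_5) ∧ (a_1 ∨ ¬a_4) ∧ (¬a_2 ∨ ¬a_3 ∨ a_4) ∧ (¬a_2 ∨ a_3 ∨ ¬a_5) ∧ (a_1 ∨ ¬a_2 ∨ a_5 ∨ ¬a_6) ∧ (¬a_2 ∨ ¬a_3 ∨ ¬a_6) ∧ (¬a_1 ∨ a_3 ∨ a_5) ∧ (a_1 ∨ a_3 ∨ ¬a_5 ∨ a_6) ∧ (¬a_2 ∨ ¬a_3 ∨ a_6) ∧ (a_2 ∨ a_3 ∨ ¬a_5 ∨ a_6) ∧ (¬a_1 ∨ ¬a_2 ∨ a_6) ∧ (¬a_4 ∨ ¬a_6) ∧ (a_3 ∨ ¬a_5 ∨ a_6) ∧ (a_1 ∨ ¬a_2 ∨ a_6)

a_1=T, a_2=F, a_3=F, a_4=F, a_5=T, a_6=T

Set a_1 = True.
Set a_2 = False.
Set a_3 = False.
  then (a_2 ∨ a_3 ∨ a_5) forces a_5 = True.
  then (a_2 ∨ a_3 ∨ ¬a_5 ∨ a_6) forces a_6 = True.
  then (¬a_4 ∨ ¬a_6) forces a_4 = False.
All clauses satisfied.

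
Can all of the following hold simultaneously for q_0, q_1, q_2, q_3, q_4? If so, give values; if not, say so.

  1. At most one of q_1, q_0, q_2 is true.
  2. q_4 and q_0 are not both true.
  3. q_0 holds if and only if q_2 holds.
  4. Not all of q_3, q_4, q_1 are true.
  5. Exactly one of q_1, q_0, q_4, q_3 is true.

q_0=F; q_1=F; q_2=F; q_3=F; q_4=T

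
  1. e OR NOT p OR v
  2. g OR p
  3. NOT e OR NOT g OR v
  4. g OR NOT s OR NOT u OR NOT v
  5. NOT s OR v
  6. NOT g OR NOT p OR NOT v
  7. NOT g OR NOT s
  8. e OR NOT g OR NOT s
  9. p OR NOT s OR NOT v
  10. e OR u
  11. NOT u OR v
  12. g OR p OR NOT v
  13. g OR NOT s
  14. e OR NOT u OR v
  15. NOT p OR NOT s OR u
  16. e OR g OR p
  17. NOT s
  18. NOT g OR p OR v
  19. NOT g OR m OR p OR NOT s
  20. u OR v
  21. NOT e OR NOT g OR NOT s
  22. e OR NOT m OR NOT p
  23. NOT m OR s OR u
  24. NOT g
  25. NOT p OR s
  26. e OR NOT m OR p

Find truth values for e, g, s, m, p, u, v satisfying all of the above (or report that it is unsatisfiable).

UNSATISFIABLE

Case g = True:
  Clause (NOT g) is falsified — contradiction.
Case g = False:
  (g OR p) forces p = True.
  (g OR NOT s) forces s = False.
  Clause (NOT p OR s) is falsified — contradiction.
Both cases fail, so the formula is unsatisfiable.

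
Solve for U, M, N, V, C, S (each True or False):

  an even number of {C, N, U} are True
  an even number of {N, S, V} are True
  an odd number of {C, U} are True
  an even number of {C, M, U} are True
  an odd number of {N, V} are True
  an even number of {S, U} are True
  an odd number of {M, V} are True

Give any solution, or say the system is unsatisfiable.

U=T, M=T, N=T, V=F, C=F, S=T

{C, N, U}: 2 true → even ✓
{N, S, V}: 2 true → even ✓
{C, U}: 1 true → odd ✓
{C, M, U}: 2 true → even ✓
{N, V}: 1 true → odd ✓
{S, U}: 2 true → even ✓
{M, V}: 1 true → odd ✓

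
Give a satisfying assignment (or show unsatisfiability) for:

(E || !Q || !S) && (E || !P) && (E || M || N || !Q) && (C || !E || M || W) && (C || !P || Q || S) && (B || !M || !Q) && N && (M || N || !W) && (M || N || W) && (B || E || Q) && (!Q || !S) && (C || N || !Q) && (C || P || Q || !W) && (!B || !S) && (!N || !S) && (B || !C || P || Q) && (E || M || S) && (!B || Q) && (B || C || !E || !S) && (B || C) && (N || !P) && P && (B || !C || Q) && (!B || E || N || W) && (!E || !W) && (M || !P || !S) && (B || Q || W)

Unit clause (N) forces N = True.
In (!N || !S) only !S is left, so S = False.
Unit clause (P) forces P = True.
In (E || !P) only E is left, so E = True.
In (!E || !W) only !W is left, so W = False.
Set B = True.
  then (!B || Q) forces Q = True.
Set M = False.
  then (C || !E || M || W) forces C = True.
All clauses satisfied.

B = True, M = False, Q = True, P = True, E = True, S = False, C = True, N = True, W = False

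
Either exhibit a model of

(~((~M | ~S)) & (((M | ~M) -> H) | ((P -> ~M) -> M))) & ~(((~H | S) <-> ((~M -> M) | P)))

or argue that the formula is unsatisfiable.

Case M = True: the formula simplifies to ~(~S) & ~((~H | S)).
  S = True: the conjunct ~((~H | S)) becomes ~((~H | True)) = False.
  S = False: the conjunct ~(~S) becomes ~(~False) = False.
Case M = False: the conjunct ~((~M | ~S)) becomes ~((True | ~S)) = False.
Both cases fail — unsatisfiable.

No satisfying assignment exists.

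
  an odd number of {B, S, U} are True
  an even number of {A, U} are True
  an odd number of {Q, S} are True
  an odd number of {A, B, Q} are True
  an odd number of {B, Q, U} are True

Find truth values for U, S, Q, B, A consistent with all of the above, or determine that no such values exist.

Adding constraints 1, 2, 3, 4 mod 2: every variable appears an even number of times on the left, so the left side is 0.
But the right sides sum to 1 (mod 2). 0 ≠ 1 — the system is inconsistent.

The formula is unsatisfiable.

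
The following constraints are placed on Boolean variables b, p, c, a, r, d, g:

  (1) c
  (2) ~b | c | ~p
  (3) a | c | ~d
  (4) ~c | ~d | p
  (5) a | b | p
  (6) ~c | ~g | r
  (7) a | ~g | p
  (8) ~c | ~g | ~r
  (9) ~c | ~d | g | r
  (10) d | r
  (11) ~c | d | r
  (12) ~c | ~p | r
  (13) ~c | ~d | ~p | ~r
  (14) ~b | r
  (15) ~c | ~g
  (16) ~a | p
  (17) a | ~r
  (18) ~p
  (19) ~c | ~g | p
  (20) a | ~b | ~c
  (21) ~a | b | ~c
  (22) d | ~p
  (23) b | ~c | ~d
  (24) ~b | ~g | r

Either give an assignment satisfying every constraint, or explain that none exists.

Case p = True:
  Clause (~p) is falsified — contradiction.
Case p = False:
  (c) forces c = True.
  (~c | ~d | p) forces d = False.
  (d | r) forces r = True.
  (~c | ~g | ~r) forces g = False.
  (~a | p) forces a = False.
  Clause (a | ~r) is falsified — contradiction.
Both cases fail, so the formula is unsatisfiable.

The formula is unsatisfiable.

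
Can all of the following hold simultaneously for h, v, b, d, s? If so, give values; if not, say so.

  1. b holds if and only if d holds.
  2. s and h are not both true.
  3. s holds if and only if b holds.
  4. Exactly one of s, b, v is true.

h=F, v=T, b=F, d=F, s=F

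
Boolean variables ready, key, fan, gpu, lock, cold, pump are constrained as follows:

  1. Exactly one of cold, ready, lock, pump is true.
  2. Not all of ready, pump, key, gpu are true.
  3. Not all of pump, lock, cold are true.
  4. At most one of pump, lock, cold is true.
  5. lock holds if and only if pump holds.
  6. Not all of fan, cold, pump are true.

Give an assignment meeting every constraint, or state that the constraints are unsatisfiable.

ready = True, key = False, fan = False, gpu = True, lock = False, cold = False, pump = False

  (1) {cold, ready, lock, pump}: 1 true — exactly one ✓
  (2) {ready, pump, key, gpu}: 2/4 true — not all ✓
  (3) {pump, lock, cold}: 0/3 true — not all ✓
  (4) {pump, lock, cold}: 0 true — at most one ✓
  (5) lock=F, pump=F — same ✓
  (6) {fan, cold, pump}: 0/3 true — not all ✓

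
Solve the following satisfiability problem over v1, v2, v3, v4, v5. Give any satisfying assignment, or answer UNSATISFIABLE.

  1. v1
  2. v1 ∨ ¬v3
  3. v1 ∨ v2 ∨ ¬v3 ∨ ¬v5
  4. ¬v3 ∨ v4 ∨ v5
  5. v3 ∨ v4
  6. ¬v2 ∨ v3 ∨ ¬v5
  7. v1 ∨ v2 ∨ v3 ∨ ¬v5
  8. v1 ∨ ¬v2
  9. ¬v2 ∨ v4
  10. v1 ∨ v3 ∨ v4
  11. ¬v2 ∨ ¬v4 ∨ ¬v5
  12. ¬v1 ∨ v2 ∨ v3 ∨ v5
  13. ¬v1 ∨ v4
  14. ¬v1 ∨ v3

Unit clause (v1) forces v1 = True.
In (¬v1 ∨ v4) only v4 is left, so v4 = True.
In (¬v1 ∨ v3) only v3 is left, so v3 = True.
Set v2 = False.
Set v5 = True.
All clauses satisfied.

v1: True; v2: False; v3: True; v4: True; v5: True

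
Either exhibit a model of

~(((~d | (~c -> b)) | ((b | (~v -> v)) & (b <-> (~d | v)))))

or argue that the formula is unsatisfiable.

v = True, b = False, c = False, d = True

  ~(((~d | (~c -> b)) | ((b | (~v -> v)) & (b <-> (~d | v))))) = True
    (~d | (~c -> b)) | ((b | (~v -> v)) & (b <-> (~d | v))) = False
      ~d | (~c -> b) = False
        ~d = False
        ~c -> b = False
          ~c = True
      (b | (~v -> v)) & (b <-> (~d | v)) = False
        b | (~v -> v) = True
          ~v -> v = True
            ~v = False
        b <-> (~d | v) = False
          ~d | v = True
            ~d = False
The formula evaluates to True.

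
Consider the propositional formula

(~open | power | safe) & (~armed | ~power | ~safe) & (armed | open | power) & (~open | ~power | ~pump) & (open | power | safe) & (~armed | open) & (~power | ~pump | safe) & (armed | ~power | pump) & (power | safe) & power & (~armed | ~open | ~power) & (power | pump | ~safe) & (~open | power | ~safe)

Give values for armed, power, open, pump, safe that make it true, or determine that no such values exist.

armed = False, power = True, open = False, pump = True, safe = True

Unit clause (power) forces power = True.
Try armed = True:
  (~armed | ~power | ~safe) forces safe = False.
  (~armed | open) forces open = True.
  clause (~armed | ~open | ~power) is falsified — backtrack.
So armed = False.
  then (armed | ~power | pump) forces pump = True.
  then (~open | ~power | ~pump) forces open = False.
  then (~power | ~pump | safe) forces safe = True.
All clauses satisfied.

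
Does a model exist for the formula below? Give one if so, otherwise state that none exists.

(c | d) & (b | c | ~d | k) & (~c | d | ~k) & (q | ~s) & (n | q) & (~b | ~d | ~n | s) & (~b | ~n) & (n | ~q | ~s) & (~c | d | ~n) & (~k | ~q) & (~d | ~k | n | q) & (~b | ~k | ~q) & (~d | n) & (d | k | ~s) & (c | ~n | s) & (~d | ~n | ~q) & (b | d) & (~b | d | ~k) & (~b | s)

c=T, d=T, n=T, s=F, k=T, b=F, q=F

Set c = True.
Set d = True.
  then (~d | n) forces n = True.
  then (~d | ~n | ~q) forces q = False.
  then (q | ~s) forces s = False.
  then (~b | ~d | ~n | s) forces b = False.
Set k = True.
All clauses satisfied.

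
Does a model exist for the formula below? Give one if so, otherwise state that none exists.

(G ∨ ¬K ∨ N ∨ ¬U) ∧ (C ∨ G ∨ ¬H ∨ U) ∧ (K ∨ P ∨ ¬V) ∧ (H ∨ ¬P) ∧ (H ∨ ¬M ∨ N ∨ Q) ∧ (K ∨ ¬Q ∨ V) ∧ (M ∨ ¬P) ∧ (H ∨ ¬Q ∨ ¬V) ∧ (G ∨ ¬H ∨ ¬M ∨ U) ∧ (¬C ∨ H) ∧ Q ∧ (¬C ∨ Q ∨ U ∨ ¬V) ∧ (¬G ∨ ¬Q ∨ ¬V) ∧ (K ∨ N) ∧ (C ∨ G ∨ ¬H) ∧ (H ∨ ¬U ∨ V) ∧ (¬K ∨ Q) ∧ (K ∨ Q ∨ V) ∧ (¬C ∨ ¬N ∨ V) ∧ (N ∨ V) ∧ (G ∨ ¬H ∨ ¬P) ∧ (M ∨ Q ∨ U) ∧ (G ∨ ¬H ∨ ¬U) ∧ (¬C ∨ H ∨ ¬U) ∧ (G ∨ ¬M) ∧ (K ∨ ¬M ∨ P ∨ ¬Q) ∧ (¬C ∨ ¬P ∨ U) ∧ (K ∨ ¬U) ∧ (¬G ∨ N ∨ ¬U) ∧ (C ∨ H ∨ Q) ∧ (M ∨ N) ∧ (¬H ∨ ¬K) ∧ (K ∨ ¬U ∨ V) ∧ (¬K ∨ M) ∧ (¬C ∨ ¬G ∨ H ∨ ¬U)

Unit clause (Q) forces Q = True.
Set C = False.
Try V = True:
  (H ∨ ¬Q ∨ ¬V) forces H = True.
  (¬G ∨ ¬Q ∨ ¬V) forces G = False.
  clause (C ∨ G ∨ ¬H) is falsified — backtrack.
So V = False.
  then (K ∨ ¬Q ∨ V) forces K = True.
  then (N ∨ V) forces N = True.
  then (¬H ∨ ¬K) forces H = False.
  then (¬K ∨ M) forces M = True.
  then (H ∨ ¬P) forces P = False.
  then (H ∨ ¬U ∨ V) forces U = False.
  then (G ∨ ¬M) forces G = True.
All clauses satisfied.

C: False, V: False, G: True, U: False, M: True, Q: True, P: False, H: False, N: True, K: True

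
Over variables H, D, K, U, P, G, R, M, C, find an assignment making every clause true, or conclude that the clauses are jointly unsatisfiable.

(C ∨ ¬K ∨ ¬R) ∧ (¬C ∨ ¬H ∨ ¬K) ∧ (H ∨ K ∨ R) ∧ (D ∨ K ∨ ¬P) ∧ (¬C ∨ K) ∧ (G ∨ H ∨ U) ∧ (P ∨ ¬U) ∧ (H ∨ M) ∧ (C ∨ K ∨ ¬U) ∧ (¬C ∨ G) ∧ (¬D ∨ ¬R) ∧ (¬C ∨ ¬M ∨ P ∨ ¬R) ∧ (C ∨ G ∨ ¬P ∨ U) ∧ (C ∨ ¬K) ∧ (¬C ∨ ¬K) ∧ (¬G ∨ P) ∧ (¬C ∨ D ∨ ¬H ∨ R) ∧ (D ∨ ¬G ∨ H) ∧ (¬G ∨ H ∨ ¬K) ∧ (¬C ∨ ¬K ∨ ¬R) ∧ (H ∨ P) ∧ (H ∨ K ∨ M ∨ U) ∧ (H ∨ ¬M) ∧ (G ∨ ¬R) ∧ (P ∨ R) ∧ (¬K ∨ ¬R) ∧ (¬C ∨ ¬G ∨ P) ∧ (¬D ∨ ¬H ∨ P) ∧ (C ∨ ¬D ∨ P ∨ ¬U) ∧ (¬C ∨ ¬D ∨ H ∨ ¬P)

H: True, D: True, K: False, U: False, P: True, G: True, R: False, M: True, C: False

Set H = True.
Set D = True.
  then (¬D ∨ ¬R) forces R = False.
  then (P ∨ R) forces P = True.
Try K = True:
  (¬C ∨ ¬H ∨ ¬K) forces C = False.
  clause (C ∨ ¬K) is falsified — backtrack.
So K = False.
  then (¬C ∨ K) forces C = False.
  then (C ∨ K ∨ ¬U) forces U = False.
  then (C ∨ G ∨ ¬P ∨ U) forces G = True.
Set M = True.
All clauses satisfied.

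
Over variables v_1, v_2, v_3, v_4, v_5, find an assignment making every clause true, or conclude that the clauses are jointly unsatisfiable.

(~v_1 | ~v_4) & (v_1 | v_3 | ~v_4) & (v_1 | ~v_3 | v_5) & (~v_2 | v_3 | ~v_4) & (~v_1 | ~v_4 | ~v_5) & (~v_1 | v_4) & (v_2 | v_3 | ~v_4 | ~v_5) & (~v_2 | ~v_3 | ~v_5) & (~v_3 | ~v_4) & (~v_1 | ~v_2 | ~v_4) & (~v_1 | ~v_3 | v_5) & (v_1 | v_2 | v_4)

v_1: False; v_2: True; v_3: False; v_4: False; v_5: True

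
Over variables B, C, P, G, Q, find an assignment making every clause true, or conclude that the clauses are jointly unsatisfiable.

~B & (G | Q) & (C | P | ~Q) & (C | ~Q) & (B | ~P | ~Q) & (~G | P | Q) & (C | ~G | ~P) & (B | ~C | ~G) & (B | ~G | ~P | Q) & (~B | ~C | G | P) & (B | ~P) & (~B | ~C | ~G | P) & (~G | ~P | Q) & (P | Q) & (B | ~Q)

Case B = True:
  Clause (~B) is falsified — contradiction.
Case B = False:
  (B | ~P) forces P = False.
  (P | Q) forces Q = True.
  Clause (B | ~Q) is falsified — contradiction.
Both cases fail, so the formula is unsatisfiable.

UNSATISFIABLE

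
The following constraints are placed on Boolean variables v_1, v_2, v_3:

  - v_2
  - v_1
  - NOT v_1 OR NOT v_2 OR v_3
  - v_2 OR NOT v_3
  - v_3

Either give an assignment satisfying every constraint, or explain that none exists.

Unit clause (v_2) forces v_2 = True.
Unit clause (v_1) forces v_1 = True.
In (NOT v_1 OR NOT v_2 OR v_3) only v_3 is left, so v_3 = True.
Check each clause:
  (v_2): v_2 holds.
  (v_1): v_1 holds.
  (NOT v_1 OR NOT v_2 OR v_3): v_3 holds.
  (v_2 OR NOT v_3): v_2 holds.
  (v_3): v_3 holds.
All clauses satisfied.

v_1 = True; v_2 = True; v_3 = True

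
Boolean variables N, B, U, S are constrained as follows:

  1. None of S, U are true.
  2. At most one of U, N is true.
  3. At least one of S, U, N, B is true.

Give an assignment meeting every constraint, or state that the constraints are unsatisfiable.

N=F, B=T, U=F, S=F

  (1) {S, U}: 0 true — none ✓
  (2) {U, N}: 0 true — at most one ✓
  (3) {S, U, N, B}: 1 true — at least one ✓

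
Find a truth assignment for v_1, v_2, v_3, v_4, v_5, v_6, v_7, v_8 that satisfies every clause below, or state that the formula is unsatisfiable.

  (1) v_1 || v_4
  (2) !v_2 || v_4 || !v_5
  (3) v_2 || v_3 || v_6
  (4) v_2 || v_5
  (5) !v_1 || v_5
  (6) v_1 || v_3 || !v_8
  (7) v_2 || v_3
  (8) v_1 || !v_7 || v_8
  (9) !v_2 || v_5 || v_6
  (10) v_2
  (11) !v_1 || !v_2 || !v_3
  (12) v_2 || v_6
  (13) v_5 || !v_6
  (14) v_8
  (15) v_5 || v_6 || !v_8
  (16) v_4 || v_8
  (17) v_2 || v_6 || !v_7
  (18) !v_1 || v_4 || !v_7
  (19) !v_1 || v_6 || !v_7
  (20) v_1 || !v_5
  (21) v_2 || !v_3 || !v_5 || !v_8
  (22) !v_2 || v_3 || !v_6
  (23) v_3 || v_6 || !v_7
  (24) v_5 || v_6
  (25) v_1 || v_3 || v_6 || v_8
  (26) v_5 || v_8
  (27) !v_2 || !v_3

v_1: True; v_2: True; v_3: False; v_4: True; v_5: True; v_6: False; v_7: False; v_8: True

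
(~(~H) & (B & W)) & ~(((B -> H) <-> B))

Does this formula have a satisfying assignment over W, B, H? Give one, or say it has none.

The formula is unsatisfiable.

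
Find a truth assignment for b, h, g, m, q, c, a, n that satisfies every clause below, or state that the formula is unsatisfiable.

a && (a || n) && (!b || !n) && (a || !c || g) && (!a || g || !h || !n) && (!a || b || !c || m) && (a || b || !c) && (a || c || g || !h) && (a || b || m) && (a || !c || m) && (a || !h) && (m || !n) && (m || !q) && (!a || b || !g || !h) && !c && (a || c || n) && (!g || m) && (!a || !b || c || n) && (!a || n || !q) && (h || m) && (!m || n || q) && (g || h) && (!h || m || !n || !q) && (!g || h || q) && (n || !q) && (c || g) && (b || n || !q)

b = False; h = False; g = True; m = True; q = True; c = False; a = True; n = True

Unit clause (a) forces a = True.
Unit clause (!c) forces c = False.
In (c || g) only g is left, so g = True.
In (!g || m) only m is left, so m = True.
Set b = False.
  then (!a || b || !g || !h) forces h = False.
  then (!g || h || q) forces q = True.
  then (n || !q) forces n = True.
All clauses satisfied.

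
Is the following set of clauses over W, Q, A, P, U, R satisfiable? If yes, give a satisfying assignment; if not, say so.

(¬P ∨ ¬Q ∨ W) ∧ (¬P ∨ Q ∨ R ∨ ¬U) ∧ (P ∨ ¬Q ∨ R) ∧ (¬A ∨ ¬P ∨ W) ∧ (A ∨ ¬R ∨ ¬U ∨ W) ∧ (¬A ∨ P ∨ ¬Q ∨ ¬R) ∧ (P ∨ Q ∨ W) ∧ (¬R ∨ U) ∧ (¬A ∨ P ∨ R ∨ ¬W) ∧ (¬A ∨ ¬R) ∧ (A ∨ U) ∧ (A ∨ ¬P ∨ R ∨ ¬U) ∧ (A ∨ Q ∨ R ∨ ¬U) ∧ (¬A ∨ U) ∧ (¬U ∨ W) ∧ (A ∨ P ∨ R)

Try W = False:
  (¬U ∨ W) forces U = False.
  (¬R ∨ U) forces R = False.
  (A ∨ U) forces A = True.
  clause (¬A ∨ U) is falsified — backtrack.
So W = True.
Set Q = True.
Set A = False.
  then (A ∨ U) forces U = True.
Set P = True.
  then (A ∨ ¬P ∨ R ∨ ¬U) forces R = True.
All clauses satisfied.

W=T, Q=T, A=F, P=T, U=T, R=T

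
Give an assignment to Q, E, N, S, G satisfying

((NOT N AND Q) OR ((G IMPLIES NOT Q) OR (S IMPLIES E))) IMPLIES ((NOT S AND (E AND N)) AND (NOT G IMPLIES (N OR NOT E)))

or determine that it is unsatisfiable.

Q = False; E = True; N = True; S = False; G = False

  ((NOT N AND Q) OR ((G IMPLIES NOT Q) OR (S IMPLIES E))) IMPLIES ((NOT S AND (E AND N)) AND (NOT G IMPLIES (N OR NOT E))) = True
    (NOT N AND Q) OR ((G IMPLIES NOT Q) OR (S IMPLIES E)) = True
      NOT N AND Q = False
        NOT N = False
      (G IMPLIES NOT Q) OR (S IMPLIES E) = True
        G IMPLIES NOT Q = True
          NOT Q = True
        S IMPLIES E = True
    (NOT S AND (E AND N)) AND (NOT G IMPLIES (N OR NOT E)) = True
      NOT S AND (E AND N) = True
        NOT S = True
        E AND N = True
      NOT G IMPLIES (N OR NOT E) = True
        NOT G = True
        N OR NOT E = True
          NOT E = False
The formula evaluates to True.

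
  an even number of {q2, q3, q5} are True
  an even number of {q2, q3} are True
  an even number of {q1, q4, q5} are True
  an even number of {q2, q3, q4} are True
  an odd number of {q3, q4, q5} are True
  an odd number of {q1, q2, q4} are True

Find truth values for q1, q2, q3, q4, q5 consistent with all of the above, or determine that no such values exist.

q1: False, q2: True, q3: True, q4: False, q5: False

{q2, q3, q5}: 2 true → even ✓
{q2, q3}: 2 true → even ✓
{q1, q4, q5}: 0 true → even ✓
{q2, q3, q4}: 2 true → even ✓
{q3, q4, q5}: 1 true → odd ✓
{q1, q2, q4}: 1 true → odd ✓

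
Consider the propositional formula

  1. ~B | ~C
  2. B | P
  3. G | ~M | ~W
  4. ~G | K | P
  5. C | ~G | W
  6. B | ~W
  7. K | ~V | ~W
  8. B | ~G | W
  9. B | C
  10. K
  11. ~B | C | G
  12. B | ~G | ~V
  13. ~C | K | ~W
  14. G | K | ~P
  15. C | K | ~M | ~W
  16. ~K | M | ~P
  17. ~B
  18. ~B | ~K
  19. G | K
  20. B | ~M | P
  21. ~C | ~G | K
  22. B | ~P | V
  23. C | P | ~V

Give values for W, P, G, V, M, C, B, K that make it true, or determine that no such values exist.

W=F, P=T, G=F, V=T, M=T, C=T, B=F, K=T

Unit clause (K) forces K = True.
Unit clause (~B) forces B = False.
In (B | P) only P is left, so P = True.
In (B | ~W) only ~W is left, so W = False.
In (B | ~G | W) only ~G is left, so G = False.
In (B | C) only C is left, so C = True.
In (~K | M | ~P) only M is left, so M = True.
In (B | ~P | V) only V is left, so V = True.
All clauses satisfied.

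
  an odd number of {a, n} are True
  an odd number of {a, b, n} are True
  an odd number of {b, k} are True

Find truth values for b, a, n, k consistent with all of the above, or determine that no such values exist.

b=F, a=T, n=F, k=T

{a, n}: 1 true → odd ✓
{a, b, n}: 1 true → odd ✓
{b, k}: 1 true → odd ✓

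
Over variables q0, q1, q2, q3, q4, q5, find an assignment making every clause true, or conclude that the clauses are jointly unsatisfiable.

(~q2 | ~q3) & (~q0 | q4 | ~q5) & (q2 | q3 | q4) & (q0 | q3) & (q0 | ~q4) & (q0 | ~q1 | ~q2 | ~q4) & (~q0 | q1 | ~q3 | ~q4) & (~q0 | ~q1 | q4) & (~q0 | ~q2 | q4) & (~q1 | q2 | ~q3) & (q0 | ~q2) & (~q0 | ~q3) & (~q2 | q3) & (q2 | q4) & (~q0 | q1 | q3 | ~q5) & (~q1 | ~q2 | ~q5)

q0: True, q1: True, q2: False, q3: False, q4: True, q5: True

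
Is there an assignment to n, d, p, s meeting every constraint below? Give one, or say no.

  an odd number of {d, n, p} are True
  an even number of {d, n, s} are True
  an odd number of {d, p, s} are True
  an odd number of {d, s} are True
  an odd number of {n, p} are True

n: True; d: False; p: False; s: True

{d, n, p}: 1 true → odd ✓
{d, n, s}: 2 true → even ✓
{d, p, s}: 1 true → odd ✓
{d, s}: 1 true → odd ✓
{n, p}: 1 true → odd ✓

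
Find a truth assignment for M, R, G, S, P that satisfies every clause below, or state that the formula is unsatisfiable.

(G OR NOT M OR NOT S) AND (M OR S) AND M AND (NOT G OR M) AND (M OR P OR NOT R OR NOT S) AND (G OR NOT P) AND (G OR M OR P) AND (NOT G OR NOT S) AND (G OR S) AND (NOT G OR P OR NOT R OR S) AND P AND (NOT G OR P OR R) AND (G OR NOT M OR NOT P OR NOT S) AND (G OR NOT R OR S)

Unit clause (M) forces M = True.
Unit clause (P) forces P = True.
In (G OR NOT P) only G is left, so G = True.
In (NOT G OR NOT S) only NOT S is left, so S = False.
Set R = False.
All clauses satisfied.

M=T, R=F, G=T, S=F, P=T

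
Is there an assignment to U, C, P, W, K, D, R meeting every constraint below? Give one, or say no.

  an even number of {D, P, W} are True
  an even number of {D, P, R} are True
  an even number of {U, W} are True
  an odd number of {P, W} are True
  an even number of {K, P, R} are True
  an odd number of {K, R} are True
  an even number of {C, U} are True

U: False, C: False, P: True, W: False, K: True, D: True, R: False

{D, P, W}: 2 true → even ✓
{D, P, R}: 2 true → even ✓
{U, W}: 0 true → even ✓
{P, W}: 1 true → odd ✓
{K, P, R}: 2 true → even ✓
{K, R}: 1 true → odd ✓
{C, U}: 0 true → even ✓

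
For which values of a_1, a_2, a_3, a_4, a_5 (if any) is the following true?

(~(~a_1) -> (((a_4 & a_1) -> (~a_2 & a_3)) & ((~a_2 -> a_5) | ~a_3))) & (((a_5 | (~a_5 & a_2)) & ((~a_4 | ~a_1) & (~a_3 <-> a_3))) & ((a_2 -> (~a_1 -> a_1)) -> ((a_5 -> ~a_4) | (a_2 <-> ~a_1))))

The conjunct ~a_3 <-> a_3 is unsatisfiable on its own:
  a_3=F: evaluates to False.
  a_3=T: evaluates to False.
So the whole conjunction is unsatisfiable.

UNSATISFIABLE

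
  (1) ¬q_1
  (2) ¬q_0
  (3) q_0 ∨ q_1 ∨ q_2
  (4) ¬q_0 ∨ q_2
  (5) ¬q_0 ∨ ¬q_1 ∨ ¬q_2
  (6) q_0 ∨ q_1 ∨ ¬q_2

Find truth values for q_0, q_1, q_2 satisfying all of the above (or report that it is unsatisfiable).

Case q_0 = True:
  Clause (¬q_0) is falsified — contradiction.
Case q_0 = False:
  (¬q_1) forces q_1 = False.
  (q_0 ∨ q_1 ∨ q_2) forces q_2 = True.
  Clause (q_0 ∨ q_1 ∨ ¬q_2) is falsified — contradiction.
Both cases fail, so the formula is unsatisfiable.

Unsatisfiable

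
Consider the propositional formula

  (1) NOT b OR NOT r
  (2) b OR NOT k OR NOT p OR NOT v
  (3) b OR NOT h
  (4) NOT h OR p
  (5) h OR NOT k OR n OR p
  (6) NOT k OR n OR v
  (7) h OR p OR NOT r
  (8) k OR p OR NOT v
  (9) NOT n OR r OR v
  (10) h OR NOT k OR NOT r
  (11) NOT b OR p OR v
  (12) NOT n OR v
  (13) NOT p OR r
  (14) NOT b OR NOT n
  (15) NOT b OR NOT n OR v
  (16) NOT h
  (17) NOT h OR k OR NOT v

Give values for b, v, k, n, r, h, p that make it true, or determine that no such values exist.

Unit clause (NOT h) forces h = False.
Set b = False.
Set v = False.
  then (NOT n OR v) forces n = False.
  then (NOT k OR n OR v) forces k = False.
Set r = False.
  then (NOT p OR r) forces p = False.
All clauses satisfied.

b: False; v: False; k: False; n: False; r: False; h: False; p: False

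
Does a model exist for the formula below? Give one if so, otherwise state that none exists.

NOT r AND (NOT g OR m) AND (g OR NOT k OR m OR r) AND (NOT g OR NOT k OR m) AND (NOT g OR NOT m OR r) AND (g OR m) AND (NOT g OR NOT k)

Unit clause (NOT r) forces r = False.
Set k = False.
Set g = False.
  then (g OR m) forces m = True.
All clauses satisfied.

k = False, g = False, r = False, m = True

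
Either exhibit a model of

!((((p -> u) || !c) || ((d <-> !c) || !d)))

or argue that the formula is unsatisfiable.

u=F, p=T, c=T, d=T

  !((((p -> u) || !c) || ((d <-> !c) || !d))) = True
    ((p -> u) || !c) || ((d <-> !c) || !d) = False
      (p -> u) || !c = False
        p -> u = False
        !c = False
      (d <-> !c) || !d = False
        d <-> !c = False
          !c = False
        !d = False
The formula evaluates to True.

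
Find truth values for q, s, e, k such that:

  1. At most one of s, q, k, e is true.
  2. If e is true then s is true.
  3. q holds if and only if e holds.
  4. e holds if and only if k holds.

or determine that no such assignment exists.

q = False, s = False, e = False, k = False

  (1) {s, q, k, e}: 0 true — at most one ✓
  (2) e=F ⇒ s: vacuous ✓
  (3) q=F, e=F — same ✓
  (4) e=F, k=F — same ✓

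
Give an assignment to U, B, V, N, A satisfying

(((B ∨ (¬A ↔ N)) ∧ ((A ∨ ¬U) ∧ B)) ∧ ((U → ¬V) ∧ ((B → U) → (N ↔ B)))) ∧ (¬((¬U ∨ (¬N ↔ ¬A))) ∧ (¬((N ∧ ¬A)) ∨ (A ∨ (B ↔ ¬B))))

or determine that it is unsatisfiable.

Unsatisfiable

Case B = True: the formula simplifies to ((A ∨ ¬U) ∧ ((U → ¬V) ∧ (U → N))) ∧ (¬((¬U ∨ (¬N ↔ ¬A))) ∧ (¬((N ∧ ¬A)) ∨ A)).
  U = True: simplifies to (A ∧ (¬V ∧ N)) ∧ (¬((¬N ↔ ¬A)) ∧ (¬((N ∧ ¬A)) ∨ A)).
    A = True: simplifies to (¬V ∧ N) ∧ ¬N.
      N = True: the conjunct ¬N is False.
      N = False: the conjunct N is False.
    A = False: the conjunct A is False.
  U = False: the conjunct ¬((¬U ∨ (¬N ↔ ¬A))) becomes ¬((True ∨ (¬N ↔ ¬A))) = False.
Case B = False: the conjunct B is False.
Both cases fail — unsatisfiable.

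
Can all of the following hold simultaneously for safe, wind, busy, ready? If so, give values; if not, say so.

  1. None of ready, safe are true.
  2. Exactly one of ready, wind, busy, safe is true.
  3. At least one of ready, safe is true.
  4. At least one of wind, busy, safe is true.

Unsatisfiable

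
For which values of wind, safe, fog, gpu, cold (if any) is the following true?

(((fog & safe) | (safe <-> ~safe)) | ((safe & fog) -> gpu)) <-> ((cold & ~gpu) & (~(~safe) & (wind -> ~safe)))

wind: False, safe: True, fog: True, gpu: False, cold: True

  (((fog & safe) | (safe <-> ~safe)) | ((safe & fog) -> gpu)) <-> ((cold & ~gpu) & (~(~safe) & (wind -> ~safe))) = True
    ((fog & safe) | (safe <-> ~safe)) | ((safe & fog) -> gpu) = True
      (fog & safe) | (safe <-> ~safe) = True
        fog & safe = True
        safe <-> ~safe = False
          ~safe = False
      (safe & fog) -> gpu = False
        safe & fog = True
    (cold & ~gpu) & (~(~safe) & (wind -> ~safe)) = True
      cold & ~gpu = True
        ~gpu = True
      ~(~safe) & (wind -> ~safe) = True
        ~(~safe) = True
          ~safe = False
        wind -> ~safe = True
          ~safe = False
The formula evaluates to True.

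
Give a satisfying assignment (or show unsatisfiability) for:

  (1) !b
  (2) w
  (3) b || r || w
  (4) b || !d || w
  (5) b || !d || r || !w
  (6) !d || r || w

b: False, r: False, d: False, w: True

Unit clause (!b) forces b = False.
Unit clause (w) forces w = True.
Set r = False.
  then (b || !d || r || !w) forces d = False.
Check each clause:
  (!b): !b holds.
  (w): w holds.
  (b || r || w): w holds.
  (b || !d || w): !d holds.
  (b || !d || r || !w): !d holds.
  (!d || r || w): !d holds.
All clauses satisfied.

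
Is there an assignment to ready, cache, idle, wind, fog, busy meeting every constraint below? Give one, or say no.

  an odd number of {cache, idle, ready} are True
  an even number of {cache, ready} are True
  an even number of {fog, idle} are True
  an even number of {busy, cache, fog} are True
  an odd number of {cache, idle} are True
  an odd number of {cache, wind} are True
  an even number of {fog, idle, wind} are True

Adding constraints 1, 2, 3, 5, 6, 7 mod 2: every variable appears an even number of times on the left, so the left side is 0.
But the right sides sum to 1 (mod 2). 0 ≠ 1 — the system is inconsistent.

No satisfying assignment exists.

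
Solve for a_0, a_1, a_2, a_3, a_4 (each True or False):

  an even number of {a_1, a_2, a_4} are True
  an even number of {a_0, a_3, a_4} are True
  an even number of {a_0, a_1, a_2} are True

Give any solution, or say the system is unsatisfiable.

a_0: False, a_1: False, a_2: False, a_3: False, a_4: False

{a_1, a_2, a_4}: 0 true → even ✓
{a_0, a_3, a_4}: 0 true → even ✓
{a_0, a_1, a_2}: 0 true → even ✓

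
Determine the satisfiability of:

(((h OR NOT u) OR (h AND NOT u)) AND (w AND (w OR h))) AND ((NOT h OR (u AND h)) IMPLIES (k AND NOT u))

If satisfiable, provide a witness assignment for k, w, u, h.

k = True, w = True, u = False, h = False

  ((h OR NOT u) OR (h AND NOT u)) AND (w AND (w OR h)) = True
    (h OR NOT u) OR (h AND NOT u) = True
      h OR NOT u = True
        NOT u = True
      h AND NOT u = False
        NOT u = True
    w AND (w OR h) = True
      w OR h = True
  (NOT h OR (u AND h)) IMPLIES (k AND NOT u) = True
    NOT h OR (u AND h) = True
      NOT h = True
      u AND h = False
    k AND NOT u = True
      NOT u = True
Both conjuncts True, so the formula holds.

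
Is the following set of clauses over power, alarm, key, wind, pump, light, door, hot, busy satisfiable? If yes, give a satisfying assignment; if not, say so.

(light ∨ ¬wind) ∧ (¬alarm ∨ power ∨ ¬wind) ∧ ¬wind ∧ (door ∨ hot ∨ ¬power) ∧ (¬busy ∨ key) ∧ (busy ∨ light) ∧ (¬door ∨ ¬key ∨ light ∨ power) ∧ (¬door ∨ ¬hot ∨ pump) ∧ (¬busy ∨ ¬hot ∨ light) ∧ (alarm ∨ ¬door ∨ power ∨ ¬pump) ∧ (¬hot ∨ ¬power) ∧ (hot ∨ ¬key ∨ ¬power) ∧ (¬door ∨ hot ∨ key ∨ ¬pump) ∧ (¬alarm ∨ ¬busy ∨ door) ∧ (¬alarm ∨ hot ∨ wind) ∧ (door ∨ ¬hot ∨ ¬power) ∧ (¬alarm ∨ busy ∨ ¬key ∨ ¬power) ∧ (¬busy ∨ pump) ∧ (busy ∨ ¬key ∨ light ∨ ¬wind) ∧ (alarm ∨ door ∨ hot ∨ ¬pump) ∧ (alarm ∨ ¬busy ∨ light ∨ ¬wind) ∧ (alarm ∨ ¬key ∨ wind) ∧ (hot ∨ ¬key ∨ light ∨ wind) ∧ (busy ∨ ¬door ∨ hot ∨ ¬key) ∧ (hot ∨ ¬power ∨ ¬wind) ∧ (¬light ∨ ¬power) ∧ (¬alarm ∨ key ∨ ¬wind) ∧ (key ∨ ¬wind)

Unit clause (¬wind) forces wind = False.
Set power = False.
Set alarm = True.
  then (¬alarm ∨ hot ∨ wind) forces hot = True.
Set key = True.
Set pump = True.
Try light = False:
  (busy ∨ light) forces busy = True.
  clause (¬busy ∨ ¬hot ∨ light) is falsified — backtrack.
So light = True.
Set door = False.
  then (¬alarm ∨ ¬busy ∨ door) forces busy = False.
All clauses satisfied.

power = False; alarm = True; key = True; wind = False; pump = True; light = True; door = False; hot = True; busy = False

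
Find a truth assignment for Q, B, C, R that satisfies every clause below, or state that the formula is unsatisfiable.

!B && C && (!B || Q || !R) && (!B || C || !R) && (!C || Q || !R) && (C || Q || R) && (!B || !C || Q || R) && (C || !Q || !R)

Unit clause (!B) forces B = False.
Unit clause (C) forces C = True.
Set Q = True.
Set R = True.
Check each clause:
  (!B): !B holds.
  (C): C holds.
  (!B || Q || !R): !B holds.
  (!B || C || !R): !B holds.
  (!C || Q || !R): Q holds.
  (C || Q || R): C holds.
  (!B || !C || Q || R): !B holds.
  (C || !Q || !R): C holds.
All clauses satisfied.

Q = True, B = False, C = True, R = True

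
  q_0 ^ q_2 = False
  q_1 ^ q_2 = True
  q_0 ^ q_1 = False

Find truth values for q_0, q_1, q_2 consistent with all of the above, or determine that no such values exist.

Adding constraints 1, 2, 3 mod 2: every variable appears an even number of times on the left, so the left side is 0.
But the right sides sum to 1 (mod 2). 0 ≠ 1 — the system is inconsistent.

No satisfying assignment exists.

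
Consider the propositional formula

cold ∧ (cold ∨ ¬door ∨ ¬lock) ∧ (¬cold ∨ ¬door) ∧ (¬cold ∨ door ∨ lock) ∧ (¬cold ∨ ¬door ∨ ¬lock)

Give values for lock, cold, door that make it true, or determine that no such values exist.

lock = True, cold = True, door = False

Unit clause (cold) forces cold = True.
In (¬cold ∨ ¬door) only ¬door is left, so door = False.
In (¬cold ∨ door ∨ lock) only lock is left, so lock = True.
Check each clause:
  (cold): cold holds.
  (cold ∨ ¬door ∨ ¬lock): cold holds.
  (¬cold ∨ ¬door): ¬door holds.
  (¬cold ∨ door ∨ lock): lock holds.
  (¬cold ∨ ¬door ∨ ¬lock): ¬door holds.
All clauses satisfied.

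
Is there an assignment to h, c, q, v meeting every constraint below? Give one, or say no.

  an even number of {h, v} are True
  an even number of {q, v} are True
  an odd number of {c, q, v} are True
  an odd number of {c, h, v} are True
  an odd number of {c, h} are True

h = False; c = True; q = False; v = False

{h, v}: 0 true → even ✓
{q, v}: 0 true → even ✓
{c, q, v}: 1 true → odd ✓
{c, h, v}: 1 true → odd ✓
{c, h}: 1 true → odd ✓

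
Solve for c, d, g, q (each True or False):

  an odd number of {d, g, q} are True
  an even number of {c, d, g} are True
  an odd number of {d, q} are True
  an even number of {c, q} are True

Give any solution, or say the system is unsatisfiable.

UNSATISFIABLE

Adding constraints 1, 2, 4 mod 2: every variable appears an even number of times on the left, so the left side is 0.
But the right sides sum to 1 (mod 2). 0 ≠ 1 — the system is inconsistent.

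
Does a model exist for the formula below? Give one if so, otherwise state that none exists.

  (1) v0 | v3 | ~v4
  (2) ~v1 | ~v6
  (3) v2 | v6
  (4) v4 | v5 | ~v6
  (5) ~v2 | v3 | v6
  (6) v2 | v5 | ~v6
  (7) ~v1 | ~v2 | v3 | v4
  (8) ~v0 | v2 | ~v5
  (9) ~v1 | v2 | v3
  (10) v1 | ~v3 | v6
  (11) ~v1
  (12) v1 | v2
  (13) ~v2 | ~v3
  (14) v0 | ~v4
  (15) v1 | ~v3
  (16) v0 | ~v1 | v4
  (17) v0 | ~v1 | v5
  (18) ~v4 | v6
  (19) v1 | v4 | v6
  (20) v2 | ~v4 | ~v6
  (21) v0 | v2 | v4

Unit clause (~v1) forces v1 = False.
In (v1 | v2) only v2 is left, so v2 = True.
In (~v2 | ~v3) only ~v3 is left, so v3 = False.
In (~v2 | v3 | v6) only v6 is left, so v6 = True.
Set v0 = True.
Set v4 = False.
  then (v4 | v5 | ~v6) forces v5 = True.
All clauses satisfied.

v0 = True, v1 = False, v2 = True, v3 = False, v4 = False, v5 = True, v6 = True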